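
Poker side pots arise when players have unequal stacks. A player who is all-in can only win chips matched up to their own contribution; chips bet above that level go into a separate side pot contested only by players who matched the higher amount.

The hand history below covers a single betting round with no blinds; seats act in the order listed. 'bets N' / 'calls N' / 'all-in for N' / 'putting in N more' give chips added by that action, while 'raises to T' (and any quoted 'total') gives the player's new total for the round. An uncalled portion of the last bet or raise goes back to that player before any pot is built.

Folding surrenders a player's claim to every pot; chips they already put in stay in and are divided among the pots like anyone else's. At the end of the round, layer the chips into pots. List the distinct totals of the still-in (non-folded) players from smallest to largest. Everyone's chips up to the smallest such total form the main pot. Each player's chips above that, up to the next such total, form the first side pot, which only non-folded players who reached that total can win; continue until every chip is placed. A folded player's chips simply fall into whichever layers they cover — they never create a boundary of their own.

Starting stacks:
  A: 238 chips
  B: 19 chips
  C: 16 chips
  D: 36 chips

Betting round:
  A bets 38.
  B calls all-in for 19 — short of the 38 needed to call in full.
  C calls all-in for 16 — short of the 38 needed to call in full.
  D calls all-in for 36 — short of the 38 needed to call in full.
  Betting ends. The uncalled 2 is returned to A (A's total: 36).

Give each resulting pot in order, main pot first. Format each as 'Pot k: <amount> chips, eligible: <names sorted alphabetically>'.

Pot 1: 64 chips, eligible: A, B, C, D
Pot 2: 9 chips, eligible: A, B, D
Pot 3: 34 chips, eligible: A, D

Derivation:
Contributions (after 2 returned to A): A=36, B=19, C=16, D=36
Pot levels (distinct totals of non-folded players): 16, 19, 36
Layer 1-16: 16 each from A, B, C, D = 16*4 = 64 chips; eligible A, B, C, D
Layer 17-19: 3 each from A, B, D = 3*3 = 9 chips; eligible A, B, D
Layer 20-36: 17 each from A, D = 17*2 = 34 chips; eligible A, D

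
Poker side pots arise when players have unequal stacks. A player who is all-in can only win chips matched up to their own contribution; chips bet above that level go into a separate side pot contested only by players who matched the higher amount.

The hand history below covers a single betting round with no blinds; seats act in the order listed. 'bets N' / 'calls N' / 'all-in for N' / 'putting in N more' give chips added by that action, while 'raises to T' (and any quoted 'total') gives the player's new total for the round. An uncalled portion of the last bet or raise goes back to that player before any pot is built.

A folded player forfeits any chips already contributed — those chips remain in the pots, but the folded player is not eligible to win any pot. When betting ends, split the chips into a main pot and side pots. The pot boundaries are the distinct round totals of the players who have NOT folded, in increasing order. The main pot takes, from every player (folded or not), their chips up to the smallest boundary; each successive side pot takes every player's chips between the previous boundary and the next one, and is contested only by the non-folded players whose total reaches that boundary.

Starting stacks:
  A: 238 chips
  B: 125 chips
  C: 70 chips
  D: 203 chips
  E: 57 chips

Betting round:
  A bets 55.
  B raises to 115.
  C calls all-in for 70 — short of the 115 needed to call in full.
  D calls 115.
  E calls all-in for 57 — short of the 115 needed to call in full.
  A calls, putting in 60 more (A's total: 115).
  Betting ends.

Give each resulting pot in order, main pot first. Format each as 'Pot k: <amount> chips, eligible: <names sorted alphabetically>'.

Pot 1: 285 chips, eligible: A, B, C, D, E
Pot 2: 52 chips, eligible: A, B, C, D
Pot 3: 135 chips, eligible: A, B, D

Derivation:
Contributions: A=115, B=115, C=70, D=115, E=57
Pot levels (distinct totals of non-folded players): 57, 70, 115
Layer 1-57: 57 each from A, B, C, D, E = 57*5 = 285 chips; eligible A, B, C, D, E
Layer 58-70: 13 each from A, B, C, D = 13*4 = 52 chips; eligible A, B, C, D
Layer 71-115: 45 each from A, B, D = 45*3 = 135 chips; eligible A, B, D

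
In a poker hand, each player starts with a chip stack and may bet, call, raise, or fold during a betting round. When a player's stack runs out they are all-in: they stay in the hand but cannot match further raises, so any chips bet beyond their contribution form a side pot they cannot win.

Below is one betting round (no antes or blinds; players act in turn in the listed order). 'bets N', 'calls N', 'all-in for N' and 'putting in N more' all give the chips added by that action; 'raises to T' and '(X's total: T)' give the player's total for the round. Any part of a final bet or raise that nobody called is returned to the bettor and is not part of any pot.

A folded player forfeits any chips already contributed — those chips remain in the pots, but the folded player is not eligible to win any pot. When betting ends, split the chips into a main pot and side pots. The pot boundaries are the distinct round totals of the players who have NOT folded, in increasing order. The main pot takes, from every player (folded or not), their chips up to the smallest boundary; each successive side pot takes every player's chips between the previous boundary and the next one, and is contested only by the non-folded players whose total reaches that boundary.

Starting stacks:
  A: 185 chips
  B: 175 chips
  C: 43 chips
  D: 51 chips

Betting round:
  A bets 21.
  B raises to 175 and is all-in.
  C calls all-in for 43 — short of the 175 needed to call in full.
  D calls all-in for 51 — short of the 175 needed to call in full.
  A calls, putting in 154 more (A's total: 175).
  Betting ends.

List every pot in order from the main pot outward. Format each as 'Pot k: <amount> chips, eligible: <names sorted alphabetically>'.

Pot 1: 172 chips, eligible: A, B, C, D
Pot 2: 24 chips, eligible: A, B, D
Pot 3: 248 chips, eligible: A, B

Derivation:
Contributions: A=175, B=175, C=43, D=51
Pot levels (distinct totals of non-folded players): 43, 51, 175
Layer 1-43: 43 each from A, B, C, D = 43*4 = 172 chips; eligible A, B, C, D
Layer 44-51: 8 each from A, B, D = 8*3 = 24 chips; eligible A, B, D
Layer 52-175: 124 each from A, B = 124*2 = 248 chips; eligible A, B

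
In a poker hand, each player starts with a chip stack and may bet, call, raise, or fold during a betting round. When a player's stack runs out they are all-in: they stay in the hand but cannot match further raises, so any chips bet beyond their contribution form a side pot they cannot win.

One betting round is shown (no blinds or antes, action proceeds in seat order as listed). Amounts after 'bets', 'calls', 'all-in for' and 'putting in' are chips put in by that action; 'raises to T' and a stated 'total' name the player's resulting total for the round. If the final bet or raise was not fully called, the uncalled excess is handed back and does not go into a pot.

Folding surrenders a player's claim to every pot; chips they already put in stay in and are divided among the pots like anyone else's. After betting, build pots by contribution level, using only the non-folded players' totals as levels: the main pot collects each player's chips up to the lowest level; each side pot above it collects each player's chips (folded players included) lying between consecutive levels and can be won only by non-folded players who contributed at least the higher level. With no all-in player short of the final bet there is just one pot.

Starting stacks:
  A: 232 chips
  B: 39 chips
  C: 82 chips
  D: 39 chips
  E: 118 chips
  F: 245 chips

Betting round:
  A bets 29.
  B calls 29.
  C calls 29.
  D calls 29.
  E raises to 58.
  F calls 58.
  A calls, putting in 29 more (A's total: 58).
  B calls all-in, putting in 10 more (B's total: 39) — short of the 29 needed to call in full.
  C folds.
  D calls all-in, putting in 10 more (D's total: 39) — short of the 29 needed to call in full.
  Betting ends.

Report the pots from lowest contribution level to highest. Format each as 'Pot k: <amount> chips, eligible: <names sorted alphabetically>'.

Pot 1: 224 chips, eligible: A, B, D, E, F
Pot 2: 57 chips, eligible: A, E, F

Derivation:
Contributions: A=58, B=39, C=29, D=39, E=58, F=58
Folded: C
Pot levels (distinct totals of non-folded players): 39, 58
Layer 1-39: A 39 + B 39 + C 29 + D 39 + E 39 + F 39 = 224 chips; eligible A, B, D, E, F
Layer 40-58: 19 each from A, E, F = 19*3 = 57 chips; eligible A, E, F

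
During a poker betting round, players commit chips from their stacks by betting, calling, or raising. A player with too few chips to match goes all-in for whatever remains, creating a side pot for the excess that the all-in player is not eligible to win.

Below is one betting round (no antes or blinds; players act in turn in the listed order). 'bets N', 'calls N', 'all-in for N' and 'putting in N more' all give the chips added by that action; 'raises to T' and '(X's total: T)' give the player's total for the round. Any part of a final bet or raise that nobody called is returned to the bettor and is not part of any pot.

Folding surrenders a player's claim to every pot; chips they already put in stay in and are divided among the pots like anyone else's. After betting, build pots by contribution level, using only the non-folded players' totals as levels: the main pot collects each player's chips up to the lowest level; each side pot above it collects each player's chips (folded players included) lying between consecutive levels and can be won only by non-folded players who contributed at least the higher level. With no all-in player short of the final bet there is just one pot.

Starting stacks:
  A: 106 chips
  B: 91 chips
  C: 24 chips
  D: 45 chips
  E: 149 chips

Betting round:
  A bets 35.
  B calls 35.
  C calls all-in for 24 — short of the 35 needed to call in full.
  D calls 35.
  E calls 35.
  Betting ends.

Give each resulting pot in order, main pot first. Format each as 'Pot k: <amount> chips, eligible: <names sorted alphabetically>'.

Pot 1: 120 chips, eligible: A, B, C, D, E
Pot 2: 44 chips, eligible: A, B, D, E

Derivation:
Contributions: A=35, B=35, C=24, D=35, E=35
Pot levels (distinct totals of non-folded players): 24, 35
Layer 1-24: 24 each from A, B, C, D, E = 24*5 = 120 chips; eligible A, B, C, D, E
Layer 25-35: 11 each from A, B, D, E = 11*4 = 44 chips; eligible A, B, D, E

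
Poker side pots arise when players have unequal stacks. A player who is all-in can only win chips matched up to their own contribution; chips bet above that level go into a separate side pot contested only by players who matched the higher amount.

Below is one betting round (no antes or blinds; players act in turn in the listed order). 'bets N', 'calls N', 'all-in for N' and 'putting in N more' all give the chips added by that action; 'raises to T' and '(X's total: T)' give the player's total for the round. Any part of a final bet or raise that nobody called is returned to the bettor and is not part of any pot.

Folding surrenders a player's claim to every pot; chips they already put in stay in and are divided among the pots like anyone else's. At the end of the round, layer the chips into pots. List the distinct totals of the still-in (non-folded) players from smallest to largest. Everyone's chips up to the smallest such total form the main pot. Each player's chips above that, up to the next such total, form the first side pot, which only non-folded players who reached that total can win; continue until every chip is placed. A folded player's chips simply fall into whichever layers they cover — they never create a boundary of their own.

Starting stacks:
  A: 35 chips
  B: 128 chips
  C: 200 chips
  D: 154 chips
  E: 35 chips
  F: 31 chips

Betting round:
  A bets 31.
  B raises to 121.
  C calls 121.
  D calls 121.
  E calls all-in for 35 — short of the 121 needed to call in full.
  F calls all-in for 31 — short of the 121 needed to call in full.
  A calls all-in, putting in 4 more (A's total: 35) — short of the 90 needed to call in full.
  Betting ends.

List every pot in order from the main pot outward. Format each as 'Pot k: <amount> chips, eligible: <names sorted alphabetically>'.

Contributions: A=35, B=121, C=121, D=121, E=35, F=31
Pot levels (distinct totals of non-folded players): 31, 35, 121
Layer 1-31: 31 each from A, B, C, D, E, F = 31*6 = 186 chips; eligible A, B, C, D, E, F
Layer 32-35: 4 each from A, B, C, D, E = 4*5 = 20 chips; eligible A, B, C, D, E
Layer 36-121: 86 each from B, C, D = 86*3 = 258 chips; eligible B, C, D

Pot 1: 186 chips, eligible: A, B, C, D, E, F
Pot 2: 20 chips, eligible: A, B, C, D, E
Pot 3: 258 chips, eligible: B, C, D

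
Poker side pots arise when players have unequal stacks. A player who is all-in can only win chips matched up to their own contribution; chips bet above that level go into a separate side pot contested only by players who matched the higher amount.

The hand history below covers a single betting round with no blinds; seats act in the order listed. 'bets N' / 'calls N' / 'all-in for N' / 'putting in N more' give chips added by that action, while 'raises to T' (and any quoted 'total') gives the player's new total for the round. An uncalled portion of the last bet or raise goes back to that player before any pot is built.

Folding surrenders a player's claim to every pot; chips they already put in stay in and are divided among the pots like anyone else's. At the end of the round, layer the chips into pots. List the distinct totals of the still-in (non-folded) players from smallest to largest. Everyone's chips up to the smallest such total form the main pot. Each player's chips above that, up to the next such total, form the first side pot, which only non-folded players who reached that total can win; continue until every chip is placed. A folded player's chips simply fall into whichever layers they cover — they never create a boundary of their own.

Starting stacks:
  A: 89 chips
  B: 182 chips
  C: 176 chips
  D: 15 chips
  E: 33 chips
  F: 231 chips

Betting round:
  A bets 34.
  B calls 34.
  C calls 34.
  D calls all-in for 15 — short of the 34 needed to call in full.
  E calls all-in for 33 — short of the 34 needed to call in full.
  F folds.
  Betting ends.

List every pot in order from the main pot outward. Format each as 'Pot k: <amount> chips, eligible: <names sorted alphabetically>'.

Contributions: A=34, B=34, C=34, D=15, E=33
Folded: F
Pot levels (distinct totals of non-folded players): 15, 33, 34
Layer 1-15: 15 each from A, B, C, D, E = 15*5 = 75 chips; eligible A, B, C, D, E
Layer 16-33: 18 each from A, B, C, E = 18*4 = 72 chips; eligible A, B, C, E
Layer 34-34: 1 each from A, B, C = 1*3 = 3 chips; eligible A, B, C

Pot 1: 75 chips, eligible: A, B, C, D, E
Pot 2: 72 chips, eligible: A, B, C, E
Pot 3: 3 chips, eligible: A, B, C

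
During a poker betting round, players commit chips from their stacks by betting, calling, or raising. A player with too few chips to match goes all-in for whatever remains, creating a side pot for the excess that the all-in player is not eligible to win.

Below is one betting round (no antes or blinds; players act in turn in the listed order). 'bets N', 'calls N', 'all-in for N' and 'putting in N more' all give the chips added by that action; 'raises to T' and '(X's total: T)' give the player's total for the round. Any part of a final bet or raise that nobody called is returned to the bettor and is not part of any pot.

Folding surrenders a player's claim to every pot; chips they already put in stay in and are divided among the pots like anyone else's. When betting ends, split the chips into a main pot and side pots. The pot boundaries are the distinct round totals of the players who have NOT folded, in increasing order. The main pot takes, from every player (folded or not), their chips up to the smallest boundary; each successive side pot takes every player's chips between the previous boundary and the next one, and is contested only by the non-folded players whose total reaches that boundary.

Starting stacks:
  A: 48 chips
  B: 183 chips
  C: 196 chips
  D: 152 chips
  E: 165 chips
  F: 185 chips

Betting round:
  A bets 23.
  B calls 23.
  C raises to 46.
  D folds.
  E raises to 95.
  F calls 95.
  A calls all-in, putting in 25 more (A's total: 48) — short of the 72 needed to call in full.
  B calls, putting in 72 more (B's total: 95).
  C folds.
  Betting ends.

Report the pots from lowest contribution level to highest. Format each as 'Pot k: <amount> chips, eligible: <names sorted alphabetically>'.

Contributions: A=48, B=95, C=46, E=95, F=95
Folded: C, D
Pot levels (distinct totals of non-folded players): 48, 95
Layer 1-48: A 48 + B 48 + C 46 + E 48 + F 48 = 238 chips; eligible A, B, E, F
Layer 49-95: 47 each from B, E, F = 47*3 = 141 chips; eligible B, E, F

Pot 1: 238 chips, eligible: A, B, E, F
Pot 2: 141 chips, eligible: B, E, F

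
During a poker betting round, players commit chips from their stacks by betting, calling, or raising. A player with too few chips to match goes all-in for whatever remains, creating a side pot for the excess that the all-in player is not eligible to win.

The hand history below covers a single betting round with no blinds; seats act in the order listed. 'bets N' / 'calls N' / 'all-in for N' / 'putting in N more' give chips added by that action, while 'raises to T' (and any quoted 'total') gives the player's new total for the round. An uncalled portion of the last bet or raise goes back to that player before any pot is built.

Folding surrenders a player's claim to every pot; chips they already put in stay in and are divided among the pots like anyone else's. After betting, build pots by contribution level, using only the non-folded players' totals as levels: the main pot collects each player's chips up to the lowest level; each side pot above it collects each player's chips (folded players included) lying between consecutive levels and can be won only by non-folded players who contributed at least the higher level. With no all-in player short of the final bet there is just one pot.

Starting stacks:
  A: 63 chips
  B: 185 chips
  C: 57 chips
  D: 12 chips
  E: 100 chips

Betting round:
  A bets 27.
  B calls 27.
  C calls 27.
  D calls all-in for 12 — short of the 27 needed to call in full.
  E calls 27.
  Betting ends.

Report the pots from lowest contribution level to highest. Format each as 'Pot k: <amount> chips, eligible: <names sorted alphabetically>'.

Contributions: A=27, B=27, C=27, D=12, E=27
Pot levels (distinct totals of non-folded players): 12, 27
Layer 1-12: 12 each from A, B, C, D, E = 12*5 = 60 chips; eligible A, B, C, D, E
Layer 13-27: 15 each from A, B, C, E = 15*4 = 60 chips; eligible A, B, C, E

Pot 1: 60 chips, eligible: A, B, C, D, E
Pot 2: 60 chips, eligible: A, B, C, E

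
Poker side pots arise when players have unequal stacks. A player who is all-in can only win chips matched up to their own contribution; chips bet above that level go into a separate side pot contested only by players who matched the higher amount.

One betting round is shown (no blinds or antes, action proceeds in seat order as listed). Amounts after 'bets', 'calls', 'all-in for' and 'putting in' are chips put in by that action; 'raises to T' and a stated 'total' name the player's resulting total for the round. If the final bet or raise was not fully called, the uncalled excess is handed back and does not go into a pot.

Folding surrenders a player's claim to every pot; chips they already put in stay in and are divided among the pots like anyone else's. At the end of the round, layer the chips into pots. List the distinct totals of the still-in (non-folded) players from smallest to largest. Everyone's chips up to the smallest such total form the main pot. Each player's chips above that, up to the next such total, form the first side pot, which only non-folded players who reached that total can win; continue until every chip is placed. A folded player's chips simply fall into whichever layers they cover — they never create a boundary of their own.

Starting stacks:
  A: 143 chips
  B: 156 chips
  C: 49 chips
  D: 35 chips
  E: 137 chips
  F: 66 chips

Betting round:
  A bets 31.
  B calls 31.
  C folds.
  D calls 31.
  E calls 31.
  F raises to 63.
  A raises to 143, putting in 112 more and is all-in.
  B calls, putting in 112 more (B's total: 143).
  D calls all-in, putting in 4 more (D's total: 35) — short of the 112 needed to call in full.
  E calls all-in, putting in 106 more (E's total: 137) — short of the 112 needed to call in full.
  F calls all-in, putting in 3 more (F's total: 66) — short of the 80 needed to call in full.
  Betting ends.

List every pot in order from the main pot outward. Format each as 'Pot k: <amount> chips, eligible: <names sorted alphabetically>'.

Pot 1: 175 chips, eligible: A, B, D, E, F
Pot 2: 124 chips, eligible: A, B, E, F
Pot 3: 213 chips, eligible: A, B, E
Pot 4: 12 chips, eligible: A, B

Derivation:
Contributions: A=143, B=143, D=35, E=137, F=66
Folded: C
Pot levels (distinct totals of non-folded players): 35, 66, 137, 143
Layer 1-35: 35 each from A, B, D, E, F = 35*5 = 175 chips; eligible A, B, D, E, F
Layer 36-66: 31 each from A, B, E, F = 31*4 = 124 chips; eligible A, B, E, F
Layer 67-137: 71 each from A, B, E = 71*3 = 213 chips; eligible A, B, E
Layer 138-143: 6 each from A, B = 6*2 = 12 chips; eligible A, B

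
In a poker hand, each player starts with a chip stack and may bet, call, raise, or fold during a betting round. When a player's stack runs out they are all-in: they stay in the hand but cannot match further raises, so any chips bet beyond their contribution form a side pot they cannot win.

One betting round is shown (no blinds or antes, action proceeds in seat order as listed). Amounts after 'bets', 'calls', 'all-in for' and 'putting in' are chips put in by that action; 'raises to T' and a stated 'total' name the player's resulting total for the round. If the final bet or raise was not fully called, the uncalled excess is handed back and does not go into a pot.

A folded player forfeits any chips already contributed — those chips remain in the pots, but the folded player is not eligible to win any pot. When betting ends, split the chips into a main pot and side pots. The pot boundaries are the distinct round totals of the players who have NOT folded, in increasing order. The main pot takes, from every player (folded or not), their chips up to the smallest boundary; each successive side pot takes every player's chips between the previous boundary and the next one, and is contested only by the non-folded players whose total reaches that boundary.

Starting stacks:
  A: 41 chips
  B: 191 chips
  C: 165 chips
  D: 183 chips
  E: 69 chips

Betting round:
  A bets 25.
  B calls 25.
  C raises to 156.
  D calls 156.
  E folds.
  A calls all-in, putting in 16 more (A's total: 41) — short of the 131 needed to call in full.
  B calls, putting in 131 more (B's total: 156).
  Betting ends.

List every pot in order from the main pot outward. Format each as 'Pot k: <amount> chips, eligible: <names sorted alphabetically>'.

Contributions: A=41, B=156, C=156, D=156
Folded: E
Pot levels (distinct totals of non-folded players): 41, 156
Layer 1-41: 41 each from A, B, C, D = 41*4 = 164 chips; eligible A, B, C, D
Layer 42-156: 115 each from B, C, D = 115*3 = 345 chips; eligible B, C, D

Pot 1: 164 chips, eligible: A, B, C, D
Pot 2: 345 chips, eligible: B, C, D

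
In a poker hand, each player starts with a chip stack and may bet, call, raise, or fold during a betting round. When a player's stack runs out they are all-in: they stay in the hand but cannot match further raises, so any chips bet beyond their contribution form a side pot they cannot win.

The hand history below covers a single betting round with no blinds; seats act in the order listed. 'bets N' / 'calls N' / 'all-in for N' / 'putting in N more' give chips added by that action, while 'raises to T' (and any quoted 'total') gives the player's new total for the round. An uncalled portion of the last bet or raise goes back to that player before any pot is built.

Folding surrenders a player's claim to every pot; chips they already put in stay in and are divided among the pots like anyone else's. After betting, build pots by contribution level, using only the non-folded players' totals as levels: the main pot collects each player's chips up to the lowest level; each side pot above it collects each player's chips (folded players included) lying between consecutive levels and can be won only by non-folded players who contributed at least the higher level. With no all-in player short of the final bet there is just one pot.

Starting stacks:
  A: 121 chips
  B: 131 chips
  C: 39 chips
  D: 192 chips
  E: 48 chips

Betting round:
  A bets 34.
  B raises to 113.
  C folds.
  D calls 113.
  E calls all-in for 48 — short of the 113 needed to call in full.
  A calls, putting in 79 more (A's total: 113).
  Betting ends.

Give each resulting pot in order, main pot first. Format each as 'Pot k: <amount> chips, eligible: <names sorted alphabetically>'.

Pot 1: 192 chips, eligible: A, B, D, E
Pot 2: 195 chips, eligible: A, B, D

Derivation:
Contributions: A=113, B=113, D=113, E=48
Folded: C
Pot levels (distinct totals of non-folded players): 48, 113
Layer 1-48: 48 each from A, B, D, E = 48*4 = 192 chips; eligible A, B, D, E
Layer 49-113: 65 each from A, B, D = 65*3 = 195 chips; eligible A, B, D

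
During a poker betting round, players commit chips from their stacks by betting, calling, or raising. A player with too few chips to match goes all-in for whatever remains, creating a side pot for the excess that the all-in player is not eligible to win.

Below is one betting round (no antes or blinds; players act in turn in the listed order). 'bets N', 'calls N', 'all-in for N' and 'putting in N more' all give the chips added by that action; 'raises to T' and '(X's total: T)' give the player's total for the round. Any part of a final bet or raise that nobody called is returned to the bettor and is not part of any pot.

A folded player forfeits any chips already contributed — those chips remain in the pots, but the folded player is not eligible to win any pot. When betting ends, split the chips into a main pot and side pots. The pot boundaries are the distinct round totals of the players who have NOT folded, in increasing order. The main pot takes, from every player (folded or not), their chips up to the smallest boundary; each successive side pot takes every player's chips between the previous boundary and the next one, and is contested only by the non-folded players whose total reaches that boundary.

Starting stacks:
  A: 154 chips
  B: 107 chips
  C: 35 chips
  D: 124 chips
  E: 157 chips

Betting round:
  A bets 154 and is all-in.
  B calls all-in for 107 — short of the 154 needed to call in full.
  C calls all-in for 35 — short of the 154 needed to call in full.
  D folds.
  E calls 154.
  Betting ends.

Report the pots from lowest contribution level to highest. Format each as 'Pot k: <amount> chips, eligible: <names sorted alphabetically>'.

Pot 1: 140 chips, eligible: A, B, C, E
Pot 2: 216 chips, eligible: A, B, E
Pot 3: 94 chips, eligible: A, E

Derivation:
Contributions: A=154, B=107, C=35, E=154
Folded: D
Pot levels (distinct totals of non-folded players): 35, 107, 154
Layer 1-35: 35 each from A, B, C, E = 35*4 = 140 chips; eligible A, B, C, E
Layer 36-107: 72 each from A, B, E = 72*3 = 216 chips; eligible A, B, E
Layer 108-154: 47 each from A, E = 47*2 = 94 chips; eligible A, E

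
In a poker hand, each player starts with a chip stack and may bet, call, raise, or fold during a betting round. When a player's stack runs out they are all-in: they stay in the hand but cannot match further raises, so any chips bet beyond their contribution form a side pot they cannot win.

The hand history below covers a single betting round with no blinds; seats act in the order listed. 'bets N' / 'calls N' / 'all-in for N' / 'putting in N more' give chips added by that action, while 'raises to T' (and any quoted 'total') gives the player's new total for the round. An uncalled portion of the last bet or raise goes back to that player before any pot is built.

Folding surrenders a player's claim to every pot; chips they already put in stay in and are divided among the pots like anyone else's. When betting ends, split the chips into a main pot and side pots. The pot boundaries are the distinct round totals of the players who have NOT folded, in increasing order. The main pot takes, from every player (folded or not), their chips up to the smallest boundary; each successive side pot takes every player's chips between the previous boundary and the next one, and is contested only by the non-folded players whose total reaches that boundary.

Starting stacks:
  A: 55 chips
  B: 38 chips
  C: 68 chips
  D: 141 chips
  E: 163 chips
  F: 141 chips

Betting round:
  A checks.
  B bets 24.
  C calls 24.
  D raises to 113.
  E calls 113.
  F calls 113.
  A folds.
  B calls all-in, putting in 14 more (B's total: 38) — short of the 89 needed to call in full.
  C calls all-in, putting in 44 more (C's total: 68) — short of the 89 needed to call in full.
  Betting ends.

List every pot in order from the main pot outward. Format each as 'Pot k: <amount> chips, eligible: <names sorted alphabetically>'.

Contributions: B=38, C=68, D=113, E=113, F=113
Folded: A
Pot levels (distinct totals of non-folded players): 38, 68, 113
Layer 1-38: 38 each from B, C, D, E, F = 38*5 = 190 chips; eligible B, C, D, E, F
Layer 39-68: 30 each from C, D, E, F = 30*4 = 120 chips; eligible C, D, E, F
Layer 69-113: 45 each from D, E, F = 45*3 = 135 chips; eligible D, E, F

Pot 1: 190 chips, eligible: B, C, D, E, F
Pot 2: 120 chips, eligible: C, D, E, F
Pot 3: 135 chips, eligible: D, E, F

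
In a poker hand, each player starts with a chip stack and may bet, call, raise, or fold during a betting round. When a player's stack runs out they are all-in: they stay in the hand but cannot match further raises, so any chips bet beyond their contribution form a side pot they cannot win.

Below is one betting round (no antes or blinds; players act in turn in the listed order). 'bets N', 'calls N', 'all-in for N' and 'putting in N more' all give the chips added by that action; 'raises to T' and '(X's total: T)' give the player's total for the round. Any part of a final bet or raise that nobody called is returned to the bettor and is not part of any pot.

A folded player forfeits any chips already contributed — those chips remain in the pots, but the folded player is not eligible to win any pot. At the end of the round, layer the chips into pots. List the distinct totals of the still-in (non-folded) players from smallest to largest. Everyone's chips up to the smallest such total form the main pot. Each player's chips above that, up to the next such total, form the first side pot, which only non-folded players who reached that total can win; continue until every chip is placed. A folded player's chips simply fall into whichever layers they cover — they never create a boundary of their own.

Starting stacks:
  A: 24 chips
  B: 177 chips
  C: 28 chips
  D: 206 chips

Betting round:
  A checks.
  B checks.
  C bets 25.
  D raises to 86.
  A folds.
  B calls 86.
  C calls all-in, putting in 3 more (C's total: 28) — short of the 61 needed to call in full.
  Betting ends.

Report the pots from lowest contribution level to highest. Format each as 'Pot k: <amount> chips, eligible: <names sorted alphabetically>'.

Pot 1: 84 chips, eligible: B, C, D
Pot 2: 116 chips, eligible: B, D

Derivation:
Contributions: B=86, C=28, D=86
Folded: A
Pot levels (distinct totals of non-folded players): 28, 86
Layer 1-28: 28 each from B, C, D = 28*3 = 84 chips; eligible B, C, D
Layer 29-86: 58 each from B, D = 58*2 = 116 chips; eligible B, D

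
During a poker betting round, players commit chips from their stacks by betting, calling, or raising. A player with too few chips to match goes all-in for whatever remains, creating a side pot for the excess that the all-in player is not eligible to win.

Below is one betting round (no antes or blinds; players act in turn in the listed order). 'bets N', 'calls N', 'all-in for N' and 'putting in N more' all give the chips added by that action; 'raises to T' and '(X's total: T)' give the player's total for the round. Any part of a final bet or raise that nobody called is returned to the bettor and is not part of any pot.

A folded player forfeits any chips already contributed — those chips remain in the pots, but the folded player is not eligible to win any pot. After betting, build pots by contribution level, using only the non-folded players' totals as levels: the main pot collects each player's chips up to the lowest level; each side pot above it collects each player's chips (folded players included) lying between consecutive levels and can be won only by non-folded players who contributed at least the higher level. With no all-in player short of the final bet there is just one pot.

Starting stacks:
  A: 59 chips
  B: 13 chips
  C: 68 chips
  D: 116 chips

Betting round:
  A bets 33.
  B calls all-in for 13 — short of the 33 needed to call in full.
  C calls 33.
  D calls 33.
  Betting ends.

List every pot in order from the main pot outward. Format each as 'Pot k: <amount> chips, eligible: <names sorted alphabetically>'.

Contributions: A=33, B=13, C=33, D=33
Pot levels (distinct totals of non-folded players): 13, 33
Layer 1-13: 13 each from A, B, C, D = 13*4 = 52 chips; eligible A, B, C, D
Layer 14-33: 20 each from A, C, D = 20*3 = 60 chips; eligible A, C, D

Pot 1: 52 chips, eligible: A, B, C, D
Pot 2: 60 chips, eligible: A, C, D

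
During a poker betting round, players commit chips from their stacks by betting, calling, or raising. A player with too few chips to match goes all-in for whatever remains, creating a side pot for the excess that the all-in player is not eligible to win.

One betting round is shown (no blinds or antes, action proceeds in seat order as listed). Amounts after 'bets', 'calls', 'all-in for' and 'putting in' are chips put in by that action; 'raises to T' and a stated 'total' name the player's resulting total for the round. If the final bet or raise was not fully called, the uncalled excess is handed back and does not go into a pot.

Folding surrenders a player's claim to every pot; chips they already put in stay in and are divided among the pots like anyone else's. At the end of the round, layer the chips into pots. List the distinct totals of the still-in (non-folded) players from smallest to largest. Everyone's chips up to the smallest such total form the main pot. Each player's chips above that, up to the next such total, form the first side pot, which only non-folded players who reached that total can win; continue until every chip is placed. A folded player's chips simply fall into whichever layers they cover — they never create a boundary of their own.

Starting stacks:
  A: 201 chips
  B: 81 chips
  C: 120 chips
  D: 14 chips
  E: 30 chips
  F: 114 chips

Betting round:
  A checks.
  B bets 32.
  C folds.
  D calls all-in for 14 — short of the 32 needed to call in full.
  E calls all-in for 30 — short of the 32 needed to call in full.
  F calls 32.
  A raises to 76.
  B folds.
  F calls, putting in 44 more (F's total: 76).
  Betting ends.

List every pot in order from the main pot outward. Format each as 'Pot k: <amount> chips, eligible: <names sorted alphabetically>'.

Contributions: A=76, B=32, D=14, E=30, F=76
Folded: B, C
Pot levels (distinct totals of non-folded players): 14, 30, 76
Layer 1-14: 14 each from A, B, D, E, F = 14*5 = 70 chips; eligible A, D, E, F
Layer 15-30: 16 each from A, B, E, F = 16*4 = 64 chips; eligible A, E, F
Layer 31-76: A 46 + B 2 + F 46 = 94 chips; eligible A, F

Pot 1: 70 chips, eligible: A, D, E, F
Pot 2: 64 chips, eligible: A, E, F
Pot 3: 94 chips, eligible: A, F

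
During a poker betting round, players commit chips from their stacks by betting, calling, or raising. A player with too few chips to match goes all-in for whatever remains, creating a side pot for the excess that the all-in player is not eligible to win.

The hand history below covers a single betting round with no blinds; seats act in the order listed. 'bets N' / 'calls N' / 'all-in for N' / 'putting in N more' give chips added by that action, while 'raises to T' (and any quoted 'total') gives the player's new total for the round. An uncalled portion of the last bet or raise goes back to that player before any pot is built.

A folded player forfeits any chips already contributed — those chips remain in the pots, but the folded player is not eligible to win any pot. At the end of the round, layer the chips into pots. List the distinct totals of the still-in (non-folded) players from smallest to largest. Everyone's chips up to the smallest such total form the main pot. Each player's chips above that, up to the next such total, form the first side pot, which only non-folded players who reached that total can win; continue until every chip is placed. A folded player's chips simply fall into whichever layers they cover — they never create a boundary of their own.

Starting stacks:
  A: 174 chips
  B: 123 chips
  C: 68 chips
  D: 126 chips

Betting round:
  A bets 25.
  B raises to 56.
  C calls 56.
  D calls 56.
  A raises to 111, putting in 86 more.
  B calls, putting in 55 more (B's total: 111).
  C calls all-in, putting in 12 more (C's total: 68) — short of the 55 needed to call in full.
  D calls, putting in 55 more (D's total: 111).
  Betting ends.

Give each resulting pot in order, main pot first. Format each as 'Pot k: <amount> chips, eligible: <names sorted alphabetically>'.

Pot 1: 272 chips, eligible: A, B, C, D
Pot 2: 129 chips, eligible: A, B, D

Derivation:
Contributions: A=111, B=111, C=68, D=111
Pot levels (distinct totals of non-folded players): 68, 111
Layer 1-68: 68 each from A, B, C, D = 68*4 = 272 chips; eligible A, B, C, D
Layer 69-111: 43 each from A, B, D = 43*3 = 129 chips; eligible A, B, D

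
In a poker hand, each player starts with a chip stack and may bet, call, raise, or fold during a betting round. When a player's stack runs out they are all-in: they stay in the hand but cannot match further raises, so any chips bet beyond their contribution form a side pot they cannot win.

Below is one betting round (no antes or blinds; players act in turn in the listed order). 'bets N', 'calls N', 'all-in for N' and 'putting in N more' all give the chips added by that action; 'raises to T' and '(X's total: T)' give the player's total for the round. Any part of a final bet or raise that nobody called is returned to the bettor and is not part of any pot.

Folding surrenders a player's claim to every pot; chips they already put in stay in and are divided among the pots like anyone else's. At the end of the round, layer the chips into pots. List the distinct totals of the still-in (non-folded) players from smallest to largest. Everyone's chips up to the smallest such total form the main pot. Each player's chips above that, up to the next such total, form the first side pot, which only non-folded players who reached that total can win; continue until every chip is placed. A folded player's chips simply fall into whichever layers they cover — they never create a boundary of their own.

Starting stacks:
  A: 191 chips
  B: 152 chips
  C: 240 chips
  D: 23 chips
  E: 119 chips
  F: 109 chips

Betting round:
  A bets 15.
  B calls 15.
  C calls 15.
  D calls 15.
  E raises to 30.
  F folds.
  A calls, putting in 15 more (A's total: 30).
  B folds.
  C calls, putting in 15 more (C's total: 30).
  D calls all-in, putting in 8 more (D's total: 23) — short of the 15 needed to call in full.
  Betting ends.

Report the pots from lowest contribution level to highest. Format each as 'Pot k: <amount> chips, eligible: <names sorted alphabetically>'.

Contributions: A=30, B=15, C=30, D=23, E=30
Folded: B, F
Pot levels (distinct totals of non-folded players): 23, 30
Layer 1-23: A 23 + B 15 + C 23 + D 23 + E 23 = 107 chips; eligible A, C, D, E
Layer 24-30: 7 each from A, C, E = 7*3 = 21 chips; eligible A, C, E

Pot 1: 107 chips, eligible: A, C, D, E
Pot 2: 21 chips, eligible: A, C, E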